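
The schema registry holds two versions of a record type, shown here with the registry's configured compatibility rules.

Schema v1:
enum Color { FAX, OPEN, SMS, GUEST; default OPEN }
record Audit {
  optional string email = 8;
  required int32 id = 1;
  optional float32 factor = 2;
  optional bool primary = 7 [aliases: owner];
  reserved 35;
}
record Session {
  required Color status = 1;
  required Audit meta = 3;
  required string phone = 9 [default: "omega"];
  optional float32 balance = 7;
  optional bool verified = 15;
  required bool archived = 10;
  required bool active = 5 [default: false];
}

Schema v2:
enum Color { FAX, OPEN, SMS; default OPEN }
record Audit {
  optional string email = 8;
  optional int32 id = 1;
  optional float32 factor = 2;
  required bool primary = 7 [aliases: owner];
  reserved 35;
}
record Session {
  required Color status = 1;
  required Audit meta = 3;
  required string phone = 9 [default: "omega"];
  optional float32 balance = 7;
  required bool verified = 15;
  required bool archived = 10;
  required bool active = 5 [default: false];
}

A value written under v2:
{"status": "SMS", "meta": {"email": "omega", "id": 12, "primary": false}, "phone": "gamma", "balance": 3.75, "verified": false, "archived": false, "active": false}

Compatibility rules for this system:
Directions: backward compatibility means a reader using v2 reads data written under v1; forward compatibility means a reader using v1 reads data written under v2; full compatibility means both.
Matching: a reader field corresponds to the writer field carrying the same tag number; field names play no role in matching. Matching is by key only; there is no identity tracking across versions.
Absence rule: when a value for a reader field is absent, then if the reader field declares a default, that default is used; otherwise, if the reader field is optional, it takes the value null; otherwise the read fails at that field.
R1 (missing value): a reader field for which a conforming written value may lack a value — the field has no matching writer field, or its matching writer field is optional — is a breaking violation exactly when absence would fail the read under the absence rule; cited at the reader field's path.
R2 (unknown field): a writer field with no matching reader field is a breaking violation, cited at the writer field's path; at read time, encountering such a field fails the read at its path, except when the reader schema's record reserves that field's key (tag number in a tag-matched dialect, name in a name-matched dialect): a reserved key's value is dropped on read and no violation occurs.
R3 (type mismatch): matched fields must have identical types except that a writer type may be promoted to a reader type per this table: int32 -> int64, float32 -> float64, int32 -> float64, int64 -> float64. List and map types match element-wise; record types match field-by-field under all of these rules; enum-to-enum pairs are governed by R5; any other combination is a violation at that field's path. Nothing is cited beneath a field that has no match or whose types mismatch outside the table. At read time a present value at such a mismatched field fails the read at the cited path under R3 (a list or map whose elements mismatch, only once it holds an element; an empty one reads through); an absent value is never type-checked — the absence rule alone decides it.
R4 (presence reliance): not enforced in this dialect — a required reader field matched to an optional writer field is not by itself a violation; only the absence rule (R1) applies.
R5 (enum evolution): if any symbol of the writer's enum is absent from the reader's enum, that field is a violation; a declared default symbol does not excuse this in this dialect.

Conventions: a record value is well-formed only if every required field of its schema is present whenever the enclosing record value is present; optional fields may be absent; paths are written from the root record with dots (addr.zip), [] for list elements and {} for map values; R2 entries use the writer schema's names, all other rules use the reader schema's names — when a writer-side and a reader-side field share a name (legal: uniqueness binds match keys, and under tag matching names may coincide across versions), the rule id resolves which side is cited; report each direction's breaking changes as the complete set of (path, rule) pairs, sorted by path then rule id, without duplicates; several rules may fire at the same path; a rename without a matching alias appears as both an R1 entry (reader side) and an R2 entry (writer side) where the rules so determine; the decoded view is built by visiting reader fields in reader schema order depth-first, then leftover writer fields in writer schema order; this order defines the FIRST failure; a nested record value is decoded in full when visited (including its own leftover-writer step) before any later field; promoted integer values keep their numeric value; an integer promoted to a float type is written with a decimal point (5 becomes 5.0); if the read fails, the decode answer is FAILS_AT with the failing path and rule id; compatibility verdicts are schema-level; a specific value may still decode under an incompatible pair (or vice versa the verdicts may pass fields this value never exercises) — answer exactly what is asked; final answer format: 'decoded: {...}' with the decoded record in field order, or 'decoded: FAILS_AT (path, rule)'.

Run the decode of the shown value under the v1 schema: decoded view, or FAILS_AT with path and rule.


arrows below run writer -> reader for Session
decode walk for Session under reader schema v1:
  status := "SMS"
  meta.email := "omega"
  meta.id := 12
  meta.factor := null (missing; optional => null)
  meta.primary := false
  phone := "gamma"
  balance := 3.75
  verified := false
  archived := false
  active := false
  => decoded: {"status": "SMS", "meta": {"email": "omega", "id": 12, "factor": null, "primary": false}, "phone": "gamma", "balance": 3.75, "verified": false, "archived": false, "active": false}
checking off the Session differences that do not matter here:
  field id in record Audit: required changed to optional -> changes Session's schema-level verdicts only — the decode of this value is the same
  enum Color (field status in record Session): symbol GUEST removed -> changes Session's schema-level verdicts only — the decode of this value is the same
  field primary in record Audit: optional changed to required -> changes Session's schema-level verdicts only — the decode of this value is the same
  field verified in record Session: optional changed to required -> changes Session's schema-level verdicts only — the decode of this value is the same

decoded: {"status": "SMS", "meta": {"email": "omega", "id": 12, "factor": null, "primary": false}, "phone": "gamma", "balance": 3.75, "verified": false, "archived": false, "active": false}


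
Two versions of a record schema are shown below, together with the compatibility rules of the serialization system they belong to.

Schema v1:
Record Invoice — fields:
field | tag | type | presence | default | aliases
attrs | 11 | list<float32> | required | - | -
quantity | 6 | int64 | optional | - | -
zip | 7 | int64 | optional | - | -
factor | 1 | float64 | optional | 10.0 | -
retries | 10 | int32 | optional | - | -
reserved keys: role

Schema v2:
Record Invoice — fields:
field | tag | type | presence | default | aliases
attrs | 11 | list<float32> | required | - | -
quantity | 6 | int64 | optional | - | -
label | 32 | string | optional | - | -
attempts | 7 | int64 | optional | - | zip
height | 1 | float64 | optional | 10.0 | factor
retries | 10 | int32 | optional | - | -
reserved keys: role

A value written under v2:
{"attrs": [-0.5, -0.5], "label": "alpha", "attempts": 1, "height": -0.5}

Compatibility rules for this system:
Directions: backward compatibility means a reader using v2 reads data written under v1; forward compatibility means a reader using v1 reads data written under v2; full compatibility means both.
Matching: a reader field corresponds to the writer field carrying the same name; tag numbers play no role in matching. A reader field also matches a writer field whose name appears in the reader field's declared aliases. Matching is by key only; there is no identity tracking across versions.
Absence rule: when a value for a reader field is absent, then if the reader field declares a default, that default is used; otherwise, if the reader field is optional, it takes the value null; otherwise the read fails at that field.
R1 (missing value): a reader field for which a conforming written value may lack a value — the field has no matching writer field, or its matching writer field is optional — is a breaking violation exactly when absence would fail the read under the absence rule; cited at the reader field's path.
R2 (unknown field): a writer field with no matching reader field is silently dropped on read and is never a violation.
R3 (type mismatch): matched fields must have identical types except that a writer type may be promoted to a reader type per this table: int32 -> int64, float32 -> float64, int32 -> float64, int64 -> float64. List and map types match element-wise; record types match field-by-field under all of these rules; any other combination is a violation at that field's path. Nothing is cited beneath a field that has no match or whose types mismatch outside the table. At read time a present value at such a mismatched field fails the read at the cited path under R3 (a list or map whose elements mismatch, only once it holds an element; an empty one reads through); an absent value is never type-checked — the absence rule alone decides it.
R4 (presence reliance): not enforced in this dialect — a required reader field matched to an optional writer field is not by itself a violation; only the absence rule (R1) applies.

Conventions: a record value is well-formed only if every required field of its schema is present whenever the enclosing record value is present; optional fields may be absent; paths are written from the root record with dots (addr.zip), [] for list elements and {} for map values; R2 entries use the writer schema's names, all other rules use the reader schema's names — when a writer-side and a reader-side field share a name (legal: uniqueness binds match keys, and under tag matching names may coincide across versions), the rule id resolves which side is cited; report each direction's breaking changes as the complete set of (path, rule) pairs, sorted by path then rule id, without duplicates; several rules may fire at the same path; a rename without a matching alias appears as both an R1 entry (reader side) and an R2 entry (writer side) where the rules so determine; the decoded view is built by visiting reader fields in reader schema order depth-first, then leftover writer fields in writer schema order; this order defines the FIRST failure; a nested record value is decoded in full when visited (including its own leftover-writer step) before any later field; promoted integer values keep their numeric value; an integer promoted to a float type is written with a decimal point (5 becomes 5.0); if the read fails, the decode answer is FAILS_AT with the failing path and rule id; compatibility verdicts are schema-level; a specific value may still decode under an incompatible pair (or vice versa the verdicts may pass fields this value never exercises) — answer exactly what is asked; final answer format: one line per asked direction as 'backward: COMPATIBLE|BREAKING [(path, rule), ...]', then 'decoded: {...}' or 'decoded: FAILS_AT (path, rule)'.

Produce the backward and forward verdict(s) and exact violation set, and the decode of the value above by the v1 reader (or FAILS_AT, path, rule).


backward: COMPATIBLE []; forward: COMPATIBLE []; decoded: {"attrs": [-0.5, -0.5], "quantity": null, "zip": null, "factor": 10.0, "retries": null}

arrows below run writer -> reader for Invoice
checking backward for Invoice: reader v2 against writer v1:
  list<float32> -> list<float32>, writer required: attrs aligns to attrs
  int64 -> int64, writer optional: quantity aligns to quantity
  label: no writer match
  int64 -> int64, writer optional: attempts aligns to zip
  float64 -> float64, writer optional: height aligns to factor
  int32 -> int32, writer optional: retries aligns to retries
  => backward verdict for Invoice: COMPATIBLE, no violations
checking forward for Invoice: reader v1 against writer v2:
  list<float32> -> list<float32>, writer required: attrs aligns to attrs
  int64 -> int64, writer optional: quantity aligns to quantity
  zip: no writer match
  factor: no writer match
  int32 -> int32, writer optional: retries aligns to retries
  writer field label has no reader counterpart
  writer field attempts has no reader counterpart
  writer field height has no reader counterpart
  => forward verdict for Invoice: COMPATIBLE, no violations
decode walk for Invoice under reader schema v1:
  attrs := [-0.5, -0.5]
  quantity := null (missing; optional => null)
  zip := null (missing; optional => null)
  factor := 10.0 (missing; default applied)
  retries := null (missing; optional => null)
  writer label: no reader field; dropped
  writer attempts: no reader field; dropped
  writer height: no reader field; dropped
  => decoded: {"attrs": [-0.5, -0.5], "quantity": null, "zip": null, "factor": 10.0, "retries": null}


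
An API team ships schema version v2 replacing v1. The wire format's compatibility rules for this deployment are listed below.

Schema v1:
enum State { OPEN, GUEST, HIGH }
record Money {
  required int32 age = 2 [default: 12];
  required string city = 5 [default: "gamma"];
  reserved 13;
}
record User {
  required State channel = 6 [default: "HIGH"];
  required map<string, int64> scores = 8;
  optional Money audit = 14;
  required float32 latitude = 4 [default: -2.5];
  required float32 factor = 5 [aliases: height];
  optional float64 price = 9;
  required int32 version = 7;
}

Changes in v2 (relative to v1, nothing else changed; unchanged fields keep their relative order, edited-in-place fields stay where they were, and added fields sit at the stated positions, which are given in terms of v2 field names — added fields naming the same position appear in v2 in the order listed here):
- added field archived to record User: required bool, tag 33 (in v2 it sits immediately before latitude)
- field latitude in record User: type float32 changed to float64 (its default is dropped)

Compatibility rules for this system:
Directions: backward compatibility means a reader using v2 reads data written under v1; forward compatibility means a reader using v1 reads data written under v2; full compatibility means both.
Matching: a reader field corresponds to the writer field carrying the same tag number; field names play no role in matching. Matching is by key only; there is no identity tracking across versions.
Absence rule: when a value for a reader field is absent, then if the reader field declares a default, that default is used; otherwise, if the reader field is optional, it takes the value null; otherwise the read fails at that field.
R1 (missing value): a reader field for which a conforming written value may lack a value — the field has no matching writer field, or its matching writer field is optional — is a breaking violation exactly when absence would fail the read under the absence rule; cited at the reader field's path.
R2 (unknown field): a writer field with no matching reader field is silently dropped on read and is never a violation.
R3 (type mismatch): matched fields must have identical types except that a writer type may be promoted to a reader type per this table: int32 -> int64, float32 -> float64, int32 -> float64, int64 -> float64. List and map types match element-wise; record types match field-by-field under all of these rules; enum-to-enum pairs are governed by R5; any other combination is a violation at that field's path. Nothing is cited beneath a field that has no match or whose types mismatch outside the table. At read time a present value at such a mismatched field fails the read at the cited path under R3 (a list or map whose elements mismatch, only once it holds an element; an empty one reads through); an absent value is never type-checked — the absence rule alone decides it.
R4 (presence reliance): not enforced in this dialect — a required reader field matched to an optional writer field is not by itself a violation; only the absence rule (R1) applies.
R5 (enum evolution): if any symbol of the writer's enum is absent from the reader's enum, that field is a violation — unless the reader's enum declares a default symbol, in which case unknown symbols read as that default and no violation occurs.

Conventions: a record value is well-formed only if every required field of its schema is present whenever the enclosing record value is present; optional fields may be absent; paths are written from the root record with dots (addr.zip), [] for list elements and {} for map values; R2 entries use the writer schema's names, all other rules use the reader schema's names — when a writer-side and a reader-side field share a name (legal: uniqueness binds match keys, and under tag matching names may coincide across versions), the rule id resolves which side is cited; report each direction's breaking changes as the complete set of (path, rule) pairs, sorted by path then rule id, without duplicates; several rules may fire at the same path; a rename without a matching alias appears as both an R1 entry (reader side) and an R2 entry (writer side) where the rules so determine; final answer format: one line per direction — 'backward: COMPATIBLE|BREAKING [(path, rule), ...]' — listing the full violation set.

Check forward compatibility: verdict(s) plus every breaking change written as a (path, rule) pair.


forward: BREAKING [(latitude, R3)]

the writer's type comes first in each User pair
forward for User (reader v1, writer v2):
  State -> State, writer required: channel aligns to channel
  map<string, int64> -> map<string, int64>, writer required: scores aligns to scores
  Money -> Money, writer optional: audit aligns to audit
  float64 -> float32, writer required: latitude aligns to latitude
  float32 -> float32, writer required: factor aligns to factor
  float64 -> float64, writer optional: price aligns to price
  int32 -> int32, writer required: version aligns to version
  archived (writer side), unknown to reader
  int32 -> int32, writer required: audit.age aligns to audit.age
  string -> string, writer required: audit.city aligns to audit.city
  R3 fires at latitude
  forward on User therefore BREAKING (1)
the rest of the User diff is inert for this question:
  added field archived to record User: required bool, tag 33 (in v2 it sits immediately before latitude) -> fires only in the backward direction of User, which is not asked here


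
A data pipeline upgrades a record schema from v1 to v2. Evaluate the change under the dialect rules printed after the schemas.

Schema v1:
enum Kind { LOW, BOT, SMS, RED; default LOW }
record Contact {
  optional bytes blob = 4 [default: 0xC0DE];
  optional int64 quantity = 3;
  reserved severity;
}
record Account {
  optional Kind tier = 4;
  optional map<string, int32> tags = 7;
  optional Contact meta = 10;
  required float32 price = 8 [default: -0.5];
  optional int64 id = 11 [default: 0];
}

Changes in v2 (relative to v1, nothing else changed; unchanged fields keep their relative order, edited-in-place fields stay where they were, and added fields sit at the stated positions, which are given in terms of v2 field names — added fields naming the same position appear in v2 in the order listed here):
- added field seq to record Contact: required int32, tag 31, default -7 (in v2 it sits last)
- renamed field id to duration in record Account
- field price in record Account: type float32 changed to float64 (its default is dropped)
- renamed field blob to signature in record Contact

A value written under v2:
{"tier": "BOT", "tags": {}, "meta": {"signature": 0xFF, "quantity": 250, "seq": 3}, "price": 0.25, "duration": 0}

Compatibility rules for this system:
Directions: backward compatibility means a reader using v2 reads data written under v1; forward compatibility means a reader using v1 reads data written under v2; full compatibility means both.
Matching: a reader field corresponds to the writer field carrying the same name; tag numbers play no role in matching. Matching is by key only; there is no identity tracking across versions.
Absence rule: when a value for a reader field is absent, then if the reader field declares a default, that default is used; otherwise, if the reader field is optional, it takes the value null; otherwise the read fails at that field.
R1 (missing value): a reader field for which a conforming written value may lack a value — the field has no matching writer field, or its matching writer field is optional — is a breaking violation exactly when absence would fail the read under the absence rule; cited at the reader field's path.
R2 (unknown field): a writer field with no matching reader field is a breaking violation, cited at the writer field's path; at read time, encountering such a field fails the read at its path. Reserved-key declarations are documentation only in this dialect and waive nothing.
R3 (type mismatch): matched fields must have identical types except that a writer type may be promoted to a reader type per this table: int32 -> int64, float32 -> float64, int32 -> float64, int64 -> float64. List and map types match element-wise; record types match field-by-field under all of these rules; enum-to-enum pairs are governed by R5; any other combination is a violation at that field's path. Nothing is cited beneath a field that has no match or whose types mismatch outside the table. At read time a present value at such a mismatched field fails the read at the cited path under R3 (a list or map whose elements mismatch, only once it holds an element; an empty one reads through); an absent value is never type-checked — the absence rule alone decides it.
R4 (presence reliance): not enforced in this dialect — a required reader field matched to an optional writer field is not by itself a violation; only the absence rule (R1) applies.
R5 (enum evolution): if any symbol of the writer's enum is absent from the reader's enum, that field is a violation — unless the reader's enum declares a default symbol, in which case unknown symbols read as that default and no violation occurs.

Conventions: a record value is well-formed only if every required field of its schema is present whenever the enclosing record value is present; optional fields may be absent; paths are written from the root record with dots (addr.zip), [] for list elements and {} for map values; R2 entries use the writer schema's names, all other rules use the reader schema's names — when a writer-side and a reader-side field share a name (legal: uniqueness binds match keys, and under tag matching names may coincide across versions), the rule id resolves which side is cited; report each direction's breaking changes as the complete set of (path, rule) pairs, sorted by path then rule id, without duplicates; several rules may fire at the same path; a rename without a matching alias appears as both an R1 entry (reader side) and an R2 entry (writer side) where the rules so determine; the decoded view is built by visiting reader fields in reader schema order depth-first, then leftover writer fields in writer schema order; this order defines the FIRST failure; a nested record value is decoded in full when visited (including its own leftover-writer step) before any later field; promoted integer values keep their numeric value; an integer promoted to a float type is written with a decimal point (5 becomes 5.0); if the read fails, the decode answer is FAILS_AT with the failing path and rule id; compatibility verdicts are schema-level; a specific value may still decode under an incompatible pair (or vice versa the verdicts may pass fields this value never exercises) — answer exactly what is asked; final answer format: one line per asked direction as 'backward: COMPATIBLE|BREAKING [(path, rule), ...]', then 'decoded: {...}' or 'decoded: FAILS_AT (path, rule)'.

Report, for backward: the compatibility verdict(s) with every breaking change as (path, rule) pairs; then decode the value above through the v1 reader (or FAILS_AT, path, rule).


backward: BREAKING [(id, R2), (meta.blob, R2)]; decoded: FAILS_AT (meta.signature, R2)

each type pair in Account: writer, then reader
backward analysis of Account with v2 as reader and v1 as writer:
  tier: Kind -> Kind, writer optional; from tier
  tags: map<string, int32> -> map<string, int32>, writer optional; from tags
  meta: Contact -> Contact, writer optional; from meta
  price: float32 -> float64, writer required; from price
  duration: no writer-side match
  leftover writer field: id
  meta.signature: no writer-side match
  meta.quantity: int64 -> int64, writer optional; from meta.quantity
  meta.seq: no writer-side match
  leftover writer field: meta.blob
  violation R2 at id
  violation R2 at meta.blob
  => backward verdict for Account: BREAKING, 2 violation(s)
decode walk for Account under reader schema v1:
  tier := "BOT"
  tags := {}
  meta.blob := 0xC0DE (absent -> default)
  meta.quantity := 250
  read fails at meta.signature under R2 (unknown field)
  => FAILS_AT (meta.signature, R2)
the other Account changes do not affect what is asked:
  added field seq to record Contact: required int32, tag 31, default -7 (in v2 it sits last) -> affects forward compatibility only, which is not asked
  field price in record Account: type float32 changed to float64 (its default is dropped) -> affects forward compatibility only, which is not asked


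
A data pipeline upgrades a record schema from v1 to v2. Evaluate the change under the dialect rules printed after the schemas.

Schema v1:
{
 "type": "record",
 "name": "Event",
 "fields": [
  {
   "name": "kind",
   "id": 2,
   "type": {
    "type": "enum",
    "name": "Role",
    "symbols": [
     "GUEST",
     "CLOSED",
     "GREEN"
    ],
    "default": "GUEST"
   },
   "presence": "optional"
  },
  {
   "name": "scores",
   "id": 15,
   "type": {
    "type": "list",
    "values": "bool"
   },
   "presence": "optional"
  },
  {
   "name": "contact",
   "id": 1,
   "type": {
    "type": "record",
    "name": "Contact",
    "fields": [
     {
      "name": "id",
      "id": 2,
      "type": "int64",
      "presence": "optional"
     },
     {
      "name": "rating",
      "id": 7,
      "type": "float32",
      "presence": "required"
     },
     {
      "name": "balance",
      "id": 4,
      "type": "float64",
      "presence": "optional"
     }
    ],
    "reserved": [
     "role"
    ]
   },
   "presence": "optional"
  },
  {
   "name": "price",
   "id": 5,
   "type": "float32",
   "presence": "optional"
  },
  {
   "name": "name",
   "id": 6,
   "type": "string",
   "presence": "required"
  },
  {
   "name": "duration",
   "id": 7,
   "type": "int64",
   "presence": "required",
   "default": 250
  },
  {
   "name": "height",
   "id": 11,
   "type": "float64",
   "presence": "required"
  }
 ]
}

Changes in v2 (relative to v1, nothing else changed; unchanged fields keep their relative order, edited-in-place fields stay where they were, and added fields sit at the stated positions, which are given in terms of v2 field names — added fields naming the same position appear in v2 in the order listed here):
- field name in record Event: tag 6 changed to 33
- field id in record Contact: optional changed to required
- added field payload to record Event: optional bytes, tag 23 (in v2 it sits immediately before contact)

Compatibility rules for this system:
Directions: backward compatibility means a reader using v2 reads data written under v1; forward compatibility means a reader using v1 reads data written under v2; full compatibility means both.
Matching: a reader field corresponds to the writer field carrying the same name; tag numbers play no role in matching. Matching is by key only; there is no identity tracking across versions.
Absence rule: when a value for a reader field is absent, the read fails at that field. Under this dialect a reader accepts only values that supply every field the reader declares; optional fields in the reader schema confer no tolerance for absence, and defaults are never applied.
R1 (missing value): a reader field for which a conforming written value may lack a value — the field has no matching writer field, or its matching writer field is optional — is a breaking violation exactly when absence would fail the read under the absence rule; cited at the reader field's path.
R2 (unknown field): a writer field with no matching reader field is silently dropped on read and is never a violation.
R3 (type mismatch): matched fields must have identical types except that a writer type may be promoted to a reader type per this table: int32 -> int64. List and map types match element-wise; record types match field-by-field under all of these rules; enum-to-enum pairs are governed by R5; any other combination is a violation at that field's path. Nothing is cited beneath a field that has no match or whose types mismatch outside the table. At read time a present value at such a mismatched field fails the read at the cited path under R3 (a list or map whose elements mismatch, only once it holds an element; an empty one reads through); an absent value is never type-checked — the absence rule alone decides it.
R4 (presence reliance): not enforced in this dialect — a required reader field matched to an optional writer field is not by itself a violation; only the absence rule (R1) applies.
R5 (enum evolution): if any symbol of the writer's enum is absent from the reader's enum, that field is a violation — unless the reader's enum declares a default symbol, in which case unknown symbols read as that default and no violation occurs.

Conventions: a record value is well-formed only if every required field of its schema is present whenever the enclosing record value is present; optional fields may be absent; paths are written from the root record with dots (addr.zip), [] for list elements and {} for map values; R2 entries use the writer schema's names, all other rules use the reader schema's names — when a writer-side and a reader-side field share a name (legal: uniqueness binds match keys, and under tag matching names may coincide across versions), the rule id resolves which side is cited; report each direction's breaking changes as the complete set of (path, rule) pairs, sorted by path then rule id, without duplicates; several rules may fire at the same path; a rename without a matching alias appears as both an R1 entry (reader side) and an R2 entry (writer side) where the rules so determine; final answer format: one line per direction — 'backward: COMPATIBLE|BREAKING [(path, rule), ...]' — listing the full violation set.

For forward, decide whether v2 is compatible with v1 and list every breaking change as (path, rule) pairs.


arrows below run writer -> reader for Event
forward on Event — v1 reading data written by v2:
  kind: paired with writer kind (Role -> Role; writer optional)
  scores: paired with writer scores (list<bool> -> list<bool>; writer optional)
  contact: paired with writer contact (Contact -> Contact; writer optional)
  price: paired with writer price (float32 -> float32; writer optional)
  name: paired with writer name (string -> string; writer required)
  duration: paired with writer duration (int64 -> int64; writer required)
  height: paired with writer height (float64 -> float64; writer required)
  payload (writer side), unknown to reader
  contact.id: paired with writer contact.id (int64 -> int64; writer required)
  contact.rating: paired with writer contact.rating (float32 -> float32; writer required)
  contact.balance: paired with writer contact.balance (float64 -> float64; writer optional)
  breaking: (contact, R1)
  breaking: (contact.balance, R1)
  breaking: (kind, R1)
  breaking: (price, R1)
  breaking: (scores, R1)
  forward on Event therefore BREAKING (5)
the rest of the Event diff is inert for this question:
  field name in record Event: tag 6 changed to 33 -> fires no rule on Event, leaving the asked answer as it is
  added field payload to record Event: optional bytes, tag 23 (in v2 it sits immediately before contact) -> its effect on Event is confined to the backward direction, not asked

forward: BREAKING [(contact, R1), (contact.balance, R1), (kind, R1), (price, R1), (scores, R1)]


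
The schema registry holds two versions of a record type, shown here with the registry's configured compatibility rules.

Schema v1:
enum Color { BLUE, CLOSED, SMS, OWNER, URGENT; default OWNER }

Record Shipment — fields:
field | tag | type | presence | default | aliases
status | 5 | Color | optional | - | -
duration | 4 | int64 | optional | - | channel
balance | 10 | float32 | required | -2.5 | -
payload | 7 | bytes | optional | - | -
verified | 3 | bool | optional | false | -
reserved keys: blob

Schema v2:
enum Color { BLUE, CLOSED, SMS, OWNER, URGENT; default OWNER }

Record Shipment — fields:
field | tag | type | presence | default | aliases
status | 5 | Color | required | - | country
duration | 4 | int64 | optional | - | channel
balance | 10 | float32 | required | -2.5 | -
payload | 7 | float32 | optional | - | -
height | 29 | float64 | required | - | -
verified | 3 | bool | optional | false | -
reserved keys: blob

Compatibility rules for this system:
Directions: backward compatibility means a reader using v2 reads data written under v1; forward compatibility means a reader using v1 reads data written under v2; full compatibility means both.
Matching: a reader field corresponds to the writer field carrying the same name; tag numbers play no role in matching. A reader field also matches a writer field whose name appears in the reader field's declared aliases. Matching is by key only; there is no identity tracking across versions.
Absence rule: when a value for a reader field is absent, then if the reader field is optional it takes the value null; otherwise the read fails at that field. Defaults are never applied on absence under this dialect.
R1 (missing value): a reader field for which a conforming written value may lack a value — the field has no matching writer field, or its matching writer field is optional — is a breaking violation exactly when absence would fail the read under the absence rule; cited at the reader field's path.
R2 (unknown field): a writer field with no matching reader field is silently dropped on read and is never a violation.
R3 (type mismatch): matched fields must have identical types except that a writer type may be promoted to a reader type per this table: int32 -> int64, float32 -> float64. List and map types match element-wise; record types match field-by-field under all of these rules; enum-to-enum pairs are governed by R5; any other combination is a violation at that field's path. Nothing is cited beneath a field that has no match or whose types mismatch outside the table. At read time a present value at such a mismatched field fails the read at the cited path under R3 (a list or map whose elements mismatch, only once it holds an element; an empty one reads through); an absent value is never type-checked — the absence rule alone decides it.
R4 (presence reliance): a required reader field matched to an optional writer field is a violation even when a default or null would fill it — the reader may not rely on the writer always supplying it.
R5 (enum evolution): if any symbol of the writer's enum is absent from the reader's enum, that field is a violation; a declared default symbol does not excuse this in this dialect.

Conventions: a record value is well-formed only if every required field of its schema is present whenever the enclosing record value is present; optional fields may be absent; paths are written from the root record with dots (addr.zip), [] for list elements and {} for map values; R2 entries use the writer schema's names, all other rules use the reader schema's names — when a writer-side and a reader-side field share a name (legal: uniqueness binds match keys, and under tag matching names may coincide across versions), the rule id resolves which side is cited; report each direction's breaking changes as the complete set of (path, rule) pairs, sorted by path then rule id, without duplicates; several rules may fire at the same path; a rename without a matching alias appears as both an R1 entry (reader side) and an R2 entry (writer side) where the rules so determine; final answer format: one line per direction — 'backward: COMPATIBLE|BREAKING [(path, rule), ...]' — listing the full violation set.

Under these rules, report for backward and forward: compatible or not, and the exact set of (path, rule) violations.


backward: BREAKING [(height, R1), (payload, R3), (status, R1), (status, R4)]; forward: BREAKING [(payload, R3)]

arrows below run writer -> reader for Shipment
backward for Shipment (reader v2, writer v1):
  writer optional, Color -> Color: reader status maps from writer status
  writer optional, int64 -> int64: reader duration maps from writer duration
  writer required, float32 -> float32: reader balance maps from writer balance
  writer optional, bytes -> float32: reader payload maps from writer payload
  height has no writer counterpart
  writer optional, bool -> bool: reader verified maps from writer verified
  R1 fires at height
  R3 fires at payload
  R1 fires at status
  R4 fires at status
  => backward verdict for Shipment: BREAKING, 4 violation(s)
forward for Shipment (reader v1, writer v2):
  writer required, Color -> Color: reader status maps from writer status
  writer optional, int64 -> int64: reader duration maps from writer duration
  writer required, float32 -> float32: reader balance maps from writer balance
  writer optional, float32 -> bytes: reader payload maps from writer payload
  writer optional, bool -> bool: reader verified maps from writer verified
  writer field height has no reader counterpart
  R3 fires at payload
  => forward verdict for Shipment: BREAKING, 1 violation(s)


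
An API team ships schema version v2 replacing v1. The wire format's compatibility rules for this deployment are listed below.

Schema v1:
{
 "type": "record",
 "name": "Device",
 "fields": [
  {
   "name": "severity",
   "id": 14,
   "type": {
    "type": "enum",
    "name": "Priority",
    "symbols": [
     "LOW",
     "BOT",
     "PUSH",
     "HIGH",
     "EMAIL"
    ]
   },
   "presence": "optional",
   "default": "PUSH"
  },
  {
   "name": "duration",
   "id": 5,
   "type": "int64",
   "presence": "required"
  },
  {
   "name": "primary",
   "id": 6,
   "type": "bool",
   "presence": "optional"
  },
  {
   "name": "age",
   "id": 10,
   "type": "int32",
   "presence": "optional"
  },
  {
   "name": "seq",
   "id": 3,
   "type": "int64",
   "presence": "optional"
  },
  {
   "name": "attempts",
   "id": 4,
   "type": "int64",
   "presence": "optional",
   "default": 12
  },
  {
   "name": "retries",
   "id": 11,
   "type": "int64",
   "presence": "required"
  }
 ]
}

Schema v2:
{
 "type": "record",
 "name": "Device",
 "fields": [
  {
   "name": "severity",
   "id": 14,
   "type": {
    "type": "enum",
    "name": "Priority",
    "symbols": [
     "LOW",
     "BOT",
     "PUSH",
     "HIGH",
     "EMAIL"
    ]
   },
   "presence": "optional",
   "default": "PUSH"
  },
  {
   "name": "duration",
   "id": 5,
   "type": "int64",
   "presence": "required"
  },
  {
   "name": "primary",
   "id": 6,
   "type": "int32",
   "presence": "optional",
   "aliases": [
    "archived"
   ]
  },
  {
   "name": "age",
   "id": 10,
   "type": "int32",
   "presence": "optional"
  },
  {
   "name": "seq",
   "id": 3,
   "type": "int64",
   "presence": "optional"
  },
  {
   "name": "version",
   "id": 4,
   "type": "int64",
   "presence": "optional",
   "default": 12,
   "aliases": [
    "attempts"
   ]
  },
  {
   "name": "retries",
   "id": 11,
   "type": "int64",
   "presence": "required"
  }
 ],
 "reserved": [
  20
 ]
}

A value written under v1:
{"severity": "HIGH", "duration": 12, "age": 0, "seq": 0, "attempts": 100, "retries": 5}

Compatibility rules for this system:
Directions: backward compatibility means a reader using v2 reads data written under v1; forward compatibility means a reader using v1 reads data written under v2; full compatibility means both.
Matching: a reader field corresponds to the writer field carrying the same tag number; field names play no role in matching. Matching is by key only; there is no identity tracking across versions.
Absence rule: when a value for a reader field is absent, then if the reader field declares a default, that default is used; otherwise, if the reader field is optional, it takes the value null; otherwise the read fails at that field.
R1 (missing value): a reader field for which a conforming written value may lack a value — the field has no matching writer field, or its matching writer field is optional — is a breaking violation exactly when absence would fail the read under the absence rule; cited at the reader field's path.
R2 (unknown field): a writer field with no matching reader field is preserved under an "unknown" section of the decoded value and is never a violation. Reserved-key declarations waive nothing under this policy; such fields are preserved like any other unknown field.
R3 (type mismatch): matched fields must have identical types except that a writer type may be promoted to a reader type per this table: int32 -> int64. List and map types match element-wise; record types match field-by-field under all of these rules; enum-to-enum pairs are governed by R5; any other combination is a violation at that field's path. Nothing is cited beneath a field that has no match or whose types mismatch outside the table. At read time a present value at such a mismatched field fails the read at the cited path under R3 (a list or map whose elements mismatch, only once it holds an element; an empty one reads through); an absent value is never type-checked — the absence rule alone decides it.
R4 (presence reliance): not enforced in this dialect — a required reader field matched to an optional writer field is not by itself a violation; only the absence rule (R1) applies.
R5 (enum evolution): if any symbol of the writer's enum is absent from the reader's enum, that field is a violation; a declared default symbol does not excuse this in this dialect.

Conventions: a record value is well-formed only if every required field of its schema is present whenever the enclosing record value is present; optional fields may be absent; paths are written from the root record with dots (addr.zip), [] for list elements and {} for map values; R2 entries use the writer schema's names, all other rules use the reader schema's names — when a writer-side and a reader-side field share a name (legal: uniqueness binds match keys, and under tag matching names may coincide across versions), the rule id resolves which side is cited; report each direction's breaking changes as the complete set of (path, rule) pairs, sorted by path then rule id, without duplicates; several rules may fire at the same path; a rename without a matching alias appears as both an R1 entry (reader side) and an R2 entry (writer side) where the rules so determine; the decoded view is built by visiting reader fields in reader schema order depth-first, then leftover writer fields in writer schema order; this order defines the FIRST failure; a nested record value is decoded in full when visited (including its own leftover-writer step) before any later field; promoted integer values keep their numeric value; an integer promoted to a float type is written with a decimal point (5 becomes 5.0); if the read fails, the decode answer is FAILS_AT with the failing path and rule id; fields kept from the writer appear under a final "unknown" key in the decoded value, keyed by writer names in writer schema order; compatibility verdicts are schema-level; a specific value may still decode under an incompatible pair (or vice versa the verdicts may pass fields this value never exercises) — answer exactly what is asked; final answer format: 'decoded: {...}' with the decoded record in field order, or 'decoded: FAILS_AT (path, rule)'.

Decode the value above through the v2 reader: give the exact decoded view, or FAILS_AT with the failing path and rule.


decoded: {"severity": "HIGH", "duration": 12, "primary": null, "age": 0, "seq": 0, "version": 100, "retries": 5}

the writer's type comes first in each Device pair
migrating the Device value to v2:
  severity := "HIGH"
  duration := 12
  primary := null (not supplied -> null)
  age := 0
  seq := 0
  version := 100 (from writer attempts)
  retries := 5
  => decoded: {"severity": "HIGH", "duration": 12, "primary": null, "age": 0, "seq": 0, "version": 100, "retries": 5}
the rest of the Device diff is inert for this question:
  field primary in record Device: type bool changed to int32 -> a verdict-level change on Device — the shown value reads the same
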